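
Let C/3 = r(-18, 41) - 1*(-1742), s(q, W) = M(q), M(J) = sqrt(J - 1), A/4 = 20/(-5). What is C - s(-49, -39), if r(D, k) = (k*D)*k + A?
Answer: -85596 - 5*I*sqrt(2) ≈ -85596.0 - 7.0711*I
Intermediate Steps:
A = -16 (A = 4*(20/(-5)) = 4*(20*(-1/5)) = 4*(-4) = -16)
M(J) = sqrt(-1 + J)
r(D, k) = -16 + D*k**2 (r(D, k) = (k*D)*k - 16 = (D*k)*k - 16 = D*k**2 - 16 = -16 + D*k**2)
s(q, W) = sqrt(-1 + q)
C = -85596 (C = 3*((-16 - 18*41**2) - 1*(-1742)) = 3*((-16 - 18*1681) + 1742) = 3*((-16 - 30258) + 1742) = 3*(-30274 + 1742) = 3*(-28532) = -85596)
C - s(-49, -39) = -85596 - sqrt(-1 - 49) = -85596 - sqrt(-50) = -85596 - 5*I*sqrt(2)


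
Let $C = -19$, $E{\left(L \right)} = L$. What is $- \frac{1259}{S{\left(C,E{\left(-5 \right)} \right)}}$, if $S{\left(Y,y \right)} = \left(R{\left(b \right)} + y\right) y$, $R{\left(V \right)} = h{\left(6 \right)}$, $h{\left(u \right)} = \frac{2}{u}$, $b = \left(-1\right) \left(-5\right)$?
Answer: $- \frac{3777}{70} \approx -53.957$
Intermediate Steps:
$b = 5$
$R{\left(V \right)} = \frac{1}{3}$ ($R{\left(V \right)} = \frac{2}{6} = 2 \cdot \frac{1}{6} = \frac{1}{3}$)
$S{\left(Y,y \right)} = y \left(\frac{1}{3} + y\right)$ ($S{\left(Y,y \right)} = \left(\frac{1}{3} + y\right) y = y \left(\frac{1}{3} + y\right)$)
$- \frac{1259}{S{\left(C,E{\left(-5 \right)} \right)}} = - \frac{1259}{\left(-5\right) \left(\frac{1}{3} - 5\right)} = - \frac{1259}{\left(-5\right) \left(- \frac{14}{3}\right)} = - \frac{1259}{\frac{70}{3}} = \left(-1259\right) \frac{3}{70} = - \frac{3777}{70}$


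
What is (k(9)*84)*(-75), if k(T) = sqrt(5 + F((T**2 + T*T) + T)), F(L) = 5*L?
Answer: -12600*sqrt(215) ≈ -1.8475e+5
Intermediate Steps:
k(T) = sqrt(5 + 5*T + 10*T**2) (k(T) = sqrt(5 + 5*((T**2 + T*T) + T)) = sqrt(5 + 5*((T**2 + T**2) + T)) = sqrt(5 + 5*(2*T**2 + T)) = sqrt(5 + 5*(T + 2*T**2)) = sqrt(5 + (5*T + 10*T**2)) = sqrt(5 + 5*T + 10*T**2))
(k(9)*84)*(-75) = ((sqrt(5)*sqrt(1 + 9*(1 + 2*9)))*84)*(-75) = ((sqrt(5)*sqrt(1 + 9*(1 + 18)))*84)*(-75) = ((sqrt(5)*sqrt(1 + 9*19))*84)*(-75) = ((sqrt(5)*sqrt(1 + 171))*84)*(-75) = ((sqrt(5)*sqrt(172))*84)*(-75) = ((sqrt(5)*(2*sqrt(43)))*84)*(-75) = ((2*sqrt(215))*84)*(-75) = (168*sqrt(215))*(-75) = -12600*sqrt(215)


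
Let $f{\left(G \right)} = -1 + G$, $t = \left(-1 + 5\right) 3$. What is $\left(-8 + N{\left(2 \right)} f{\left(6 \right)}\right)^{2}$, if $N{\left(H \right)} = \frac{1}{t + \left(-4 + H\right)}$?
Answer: $\frac{225}{4} \approx 56.25$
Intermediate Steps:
$t = 12$ ($t = 4 \cdot 3 = 12$)
$N{\left(H \right)} = \frac{1}{8 + H}$ ($N{\left(H \right)} = \frac{1}{12 + \left(-4 + H\right)} = \frac{1}{8 + H}$)
$\left(-8 + N{\left(2 \right)} f{\left(6 \right)}\right)^{2} = \left(-8 + \frac{-1 + 6}{8 + 2}\right)^{2} = \left(-8 + \frac{1}{10} \cdot 5\right)^{2} = \left(-8 + \frac{1}{2}\right)^{2} = \left(- \frac{15}{2}\right)^{2} = \frac{225}{4}$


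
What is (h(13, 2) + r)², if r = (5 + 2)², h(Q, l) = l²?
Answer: 2809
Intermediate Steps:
r = 49 (r = 7² = 49)
(h(13, 2) + r)² = (2² + 49)² = (4 + 49)² = 53² = 2809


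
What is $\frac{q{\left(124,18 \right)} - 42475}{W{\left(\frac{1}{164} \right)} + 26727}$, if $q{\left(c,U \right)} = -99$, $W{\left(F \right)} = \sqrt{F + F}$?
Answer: $- \frac{93305774436}{58575267377} + \frac{42574 \sqrt{82}}{58575267377} \approx -1.5929$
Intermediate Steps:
$W{\left(F \right)} = \sqrt{2} \sqrt{F}$ ($W{\left(F \right)} = \sqrt{2 F} = \sqrt{2} \sqrt{F}$)
$\frac{q{\left(124,18 \right)} - 42475}{W{\left(\frac{1}{164} \right)} + 26727} = \frac{-99 - 42475}{\sqrt{2} \sqrt{\frac{1}{164}} + 26727} = - \frac{42574}{\frac{\sqrt{2}}{2 \sqrt{41}} + 26727} = - \frac{42574}{\sqrt{2} \frac{\sqrt{41}}{82} + 26727} = - \frac{42574}{\frac{\sqrt{82}}{82} + 26727} = - \frac{42574}{26727 + \frac{\sqrt{82}}{82}}$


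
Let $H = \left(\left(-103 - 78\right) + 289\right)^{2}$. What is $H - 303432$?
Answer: $-291768$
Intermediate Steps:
$H = 11664$ ($H = \left(\left(-103 - 78\right) + 289\right)^{2} = \left(-181 + 289\right)^{2} = 108^{2} = 11664$)
$H - 303432 = 11664 - 303432 = -291768$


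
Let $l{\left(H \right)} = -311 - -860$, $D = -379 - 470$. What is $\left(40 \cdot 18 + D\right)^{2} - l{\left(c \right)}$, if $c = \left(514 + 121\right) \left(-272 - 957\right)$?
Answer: $16092$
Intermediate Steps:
$D = -849$
$c = -780415$ ($c = 635 \left(-1229\right) = -780415$)
$l{\left(H \right)} = 549$ ($l{\left(H \right)} = -311 + 860 = 549$)
$\left(40 \cdot 18 + D\right)^{2} - l{\left(c \right)} = \left(40 \cdot 18 - 849\right)^{2} - 549 = \left(720 - 849\right)^{2} - 549 = \left(-129\right)^{2} - 549 = 16641 - 549 = 16092$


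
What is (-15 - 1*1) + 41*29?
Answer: 1173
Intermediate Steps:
(-15 - 1*1) + 41*29 = (-15 - 1) + 1189 = -16 + 1189 = 1173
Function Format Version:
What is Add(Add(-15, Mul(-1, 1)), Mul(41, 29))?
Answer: 1173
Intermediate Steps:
Add(Add(-15, Mul(-1, 1)), Mul(41, 29)) = Add(Add(-15, -1), 1189) = Add(-16, 1189) = 1173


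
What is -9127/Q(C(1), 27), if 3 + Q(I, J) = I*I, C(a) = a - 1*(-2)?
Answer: -9127/6 ≈ -1521.2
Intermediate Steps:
C(a) = 2 + a (C(a) = a + 2 = 2 + a)
Q(I, J) = -3 + I**2 (Q(I, J) = -3 + I*I = -3 + I**2)
-9127/Q(C(1), 27) = -9127/(-3 + (2 + 1)**2) = -9127/(-3 + 3**2) = -9127/(-3 + 9) = -9127/6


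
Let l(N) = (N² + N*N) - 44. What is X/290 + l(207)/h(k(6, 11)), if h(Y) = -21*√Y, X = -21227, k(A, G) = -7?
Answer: -21227/290 + 85654*I*√7/147 ≈ -73.197 + 1541.6*I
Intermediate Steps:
l(N) = -44 + 2*N² (l(N) = (N² + N²) - 44 = 2*N² - 44 = -44 + 2*N²)
X/290 + l(207)/h(k(6, 11)) = -21227/290 + (-44 + 2*207²)/((-21*I*√7)) = -21227*1/290 + (-44 + 2*42849)/((-21*I*√7)) = -21227/290 + (-44 + 85698)/((-21*I*√7)) = -21227/290 + 85654*(I*√7/147) = -21227/290 + 85654*I*√7/147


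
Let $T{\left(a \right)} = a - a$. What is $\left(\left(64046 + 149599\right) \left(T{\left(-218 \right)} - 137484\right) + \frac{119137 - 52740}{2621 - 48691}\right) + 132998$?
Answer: $- \frac{1353197348971137}{46070} \approx -2.9373 \cdot 10^{10}$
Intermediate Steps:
$T{\left(a \right)} = 0$
$\left(\left(64046 + 149599\right) \left(T{\left(-218 \right)} - 137484\right) + \frac{119137 - 52740}{2621 - 48691}\right) + 132998 = \left(\left(64046 + 149599\right) \left(0 - 137484\right) + \frac{119137 - 52740}{2621 - 48691}\right) + 132998 = \left(213645 \left(-137484\right) + \frac{66397}{-46070}\right) + 132998 = \left(-29372769180 + 66397 \left(- \frac{1}{46070}\right)\right) + 132998 = \left(-29372769180 - \frac{66397}{46070}\right) + 132998 = - \frac{1353203476188997}{46070} + 132998 = - \frac{1353197348971137}{46070}$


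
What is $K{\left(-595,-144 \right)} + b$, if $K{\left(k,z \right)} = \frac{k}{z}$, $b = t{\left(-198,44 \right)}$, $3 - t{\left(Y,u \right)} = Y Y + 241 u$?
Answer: $- \frac{7171325}{144} \approx -49801.0$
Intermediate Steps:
$t{\left(Y,u \right)} = 3 - Y^{2} - 241 u$ ($t{\left(Y,u \right)} = 3 - \left(Y Y + 241 u\right) = 3 - \left(Y^{2} + 241 u\right) = 3 - Y^{2} - 241 u$)
$b = -49805$ ($b = 3 - \left(-198\right)^{2} - 10604 = 3 - 39204 - 10604 = -49805$)
$K{\left(-595,-144 \right)} + b = - \frac{595}{-144} - 49805 = \left(-595\right) \left(- \frac{1}{144}\right) - 49805 = \frac{595}{144} - 49805 = - \frac{7171325}{144}$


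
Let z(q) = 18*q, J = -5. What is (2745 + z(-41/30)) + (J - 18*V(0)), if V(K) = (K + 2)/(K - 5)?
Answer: 13613/5 ≈ 2722.6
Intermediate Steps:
V(K) = (2 + K)/(-5 + K)
(2745 + z(-41/30)) + (J - 18*V(0)) = (2745 + 18*(-41/30)) + (-5 - 18*(2 + 0)/(-5 + 0)) = (2745 + 18*(-41*1/30)) + (-5 - 18*2/(-5)) = (2745 + 18*(-41/30)) + (-5 - (-18)*2/5) = (2745 - 123/5) + (-5 - 18*(-⅖)) = 13602/5 + (-5 + 36/5) = 13602/5 + 11/5 = 13613/5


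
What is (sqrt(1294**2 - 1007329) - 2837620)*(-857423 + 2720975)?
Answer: -5288052426240 + 5590656*sqrt(74123) ≈ -5.2865e+12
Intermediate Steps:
(sqrt(1294**2 - 1007329) - 2837620)*(-857423 + 2720975) = (sqrt(1674436 - 1007329) - 2837620)*1863552 = (sqrt(667107) - 2837620)*1863552 = (3*sqrt(74123) - 2837620)*1863552 = (-2837620 + 3*sqrt(74123))*1863552 = -5288052426240 + 5590656*sqrt(74123)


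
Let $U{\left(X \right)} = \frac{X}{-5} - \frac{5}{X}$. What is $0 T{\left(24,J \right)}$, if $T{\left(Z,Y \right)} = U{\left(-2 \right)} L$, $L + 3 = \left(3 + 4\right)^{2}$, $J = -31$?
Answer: $0$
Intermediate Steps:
$U{\left(X \right)} = - \frac{5}{X} - \frac{X}{5}$ ($U{\left(X \right)} = X \left(- \frac{1}{5}\right) - \frac{5}{X} = - \frac{X}{5} - \frac{5}{X} = - \frac{5}{X} - \frac{X}{5}$)
$L = 46$ ($L = -3 + \left(3 + 4\right)^{2} = -3 + 7^{2} = -3 + 49 = 46$)
$T{\left(Z,Y \right)} = \frac{667}{5}$ ($T{\left(Z,Y \right)} = \left(- \frac{5}{-2} - - \frac{2}{5}\right) 46 = \left(\left(-5\right) \left(- \frac{1}{2}\right) + \frac{2}{5}\right) 46 = \left(\frac{5}{2} + \frac{2}{5}\right) 46 = \frac{29}{10} \cdot 46 = \frac{667}{5}$)
$0 T{\left(24,J \right)} = 0 \cdot \frac{667}{5} = 0$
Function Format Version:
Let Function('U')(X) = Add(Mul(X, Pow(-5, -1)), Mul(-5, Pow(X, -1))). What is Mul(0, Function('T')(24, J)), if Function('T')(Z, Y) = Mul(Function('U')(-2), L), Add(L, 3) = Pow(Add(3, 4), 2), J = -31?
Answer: 0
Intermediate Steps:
Function('U')(X) = Add(Mul(-5, Pow(X, -1)), Mul(Rational(-1, 5), X)) (Function('U')(X) = Add(Mul(X, Rational(-1, 5)), Mul(-5, Pow(X, -1))) = Add(Mul(Rational(-1, 5), X), Mul(-5, Pow(X, -1))) = Add(Mul(-5, Pow(X, -1)), Mul(Rational(-1, 5), X)))
L = 46 (L = Add(-3, Pow(Add(3, 4), 2)) = Add(-3, Pow(7, 2)) = Add(-3, 49) = 46)
Function('T')(Z, Y) = Rational(667, 5) (Function('T')(Z, Y) = Mul(Add(Mul(-5, Pow(-2, -1)), Mul(Rational(-1, 5), -2)), 46) = Mul(Add(Mul(-5, Rational(-1, 2)), Rational(2, 5)), 46) = Mul(Add(Rational(5, 2), Rational(2, 5)), 46) = Mul(Rational(29, 10), 46) = Rational(667, 5))
Mul(0, Function('T')(24, J)) = Mul(0, Rational(667, 5)) = 0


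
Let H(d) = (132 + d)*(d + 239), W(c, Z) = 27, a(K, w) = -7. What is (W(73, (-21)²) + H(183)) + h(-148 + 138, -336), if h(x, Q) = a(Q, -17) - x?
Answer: 132960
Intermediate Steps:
h(x, Q) = -7 - x
H(d) = (132 + d)*(239 + d)
(W(73, (-21)²) + H(183)) + h(-148 + 138, -336) = (27 + (31548 + 183² + 371*183)) + (-7 - (-148 + 138)) = (27 + (31548 + 33489 + 67893)) + (-7 - 1*(-10)) = (27 + 132930) + (-7 + 10) = 132957 + 3 = 132960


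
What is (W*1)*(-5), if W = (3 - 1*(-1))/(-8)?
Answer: 5/2 ≈ 2.5000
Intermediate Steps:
W = -½ (W = (3 + 1)*(-⅛) = 4*(-⅛) = -½ ≈ -0.50000)
(W*1)*(-5) = -½*1*(-5) = -½*(-5) = 5/2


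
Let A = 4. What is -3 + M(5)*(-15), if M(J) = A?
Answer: -63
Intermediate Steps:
M(J) = 4
-3 + M(5)*(-15) = -3 + 4*(-15) = -3 - 60 = -63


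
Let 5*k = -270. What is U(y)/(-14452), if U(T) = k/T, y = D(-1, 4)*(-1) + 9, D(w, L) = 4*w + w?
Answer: 27/101164 ≈ 0.00026689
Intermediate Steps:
k = -54 (k = (⅕)*(-270) = -54)
D(w, L) = 5*w
y = 14 (y = (5*(-1))*(-1) + 9 = -5*(-1) + 9 = 5 + 9 = 14)
U(T) = -54/T
U(y)/(-14452) = -54/14/(-14452) = -54*1/14*(-1/14452) = -27/7*(-1/14452) = 27/101164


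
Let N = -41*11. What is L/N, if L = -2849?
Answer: 259/41 ≈ 6.3171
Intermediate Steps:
N = -451
L/N = -2849/(-451) = -2849*(-1/451) = 259/41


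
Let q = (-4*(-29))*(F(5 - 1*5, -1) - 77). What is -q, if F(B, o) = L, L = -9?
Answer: 9976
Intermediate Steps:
F(B, o) = -9
q = -9976 (q = (-4*(-29))*(-9 - 77) = 116*(-86) = -9976)
-q = -1*(-9976) = 9976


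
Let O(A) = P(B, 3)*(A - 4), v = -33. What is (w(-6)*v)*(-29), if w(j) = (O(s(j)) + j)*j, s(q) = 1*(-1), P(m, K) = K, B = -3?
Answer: 120582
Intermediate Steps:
s(q) = -1
O(A) = -12 + 3*A (O(A) = 3*(A - 4) = 3*(-4 + A) = -12 + 3*A)
w(j) = j*(-15 + j) (w(j) = ((-12 + 3*(-1)) + j)*j = ((-12 - 3) + j)*j = (-15 + j)*j = j*(-15 + j))
(w(-6)*v)*(-29) = (-6*(-15 - 6)*(-33))*(-29) = (-6*(-21)*(-33))*(-29) = (126*(-33))*(-29) = -4158*(-29) = 120582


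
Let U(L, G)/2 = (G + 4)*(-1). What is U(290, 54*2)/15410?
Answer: -112/7705 ≈ -0.014536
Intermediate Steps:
U(L, G) = -8 - 2*G (U(L, G) = 2*((G + 4)*(-1)) = 2*((4 + G)*(-1)) = 2*(-4 - G) = -8 - 2*G)
U(290, 54*2)/15410 = (-8 - 108*2)/15410 = (-8 - 2*108)*(1/15410) = (-8 - 216)*(1/15410) = -224*1/15410 = -112/7705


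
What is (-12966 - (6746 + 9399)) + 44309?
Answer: 15198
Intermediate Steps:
(-12966 - (6746 + 9399)) + 44309 = (-12966 - 1*16145) + 44309 = (-12966 - 16145) + 44309 = -29111 + 44309 = 15198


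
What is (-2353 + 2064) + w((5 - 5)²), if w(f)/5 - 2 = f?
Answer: -279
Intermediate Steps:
w(f) = 10 + 5*f
(-2353 + 2064) + w((5 - 5)²) = (-2353 + 2064) + (10 + 5*(5 - 5)²) = -289 + (10 + 5*0²) = -289 + (10 + 5*0) = -289 + (10 + 0) = -289 + 10 = -279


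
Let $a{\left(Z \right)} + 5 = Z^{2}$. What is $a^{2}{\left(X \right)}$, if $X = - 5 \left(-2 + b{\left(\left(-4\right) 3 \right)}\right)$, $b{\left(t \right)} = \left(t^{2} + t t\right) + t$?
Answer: $3522734841025$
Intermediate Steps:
$b{\left(t \right)} = t + 2 t^{2}$ ($b{\left(t \right)} = \left(t^{2} + t^{2}\right) + t = 2 t^{2} + t = t + 2 t^{2}$)
$X = -1370$ ($X = - 5 \left(-2 + \left(-4\right) 3 \left(1 + 2 \left(\left(-4\right) 3\right)\right)\right) = - 5 \left(-2 - 12 \left(1 + 2 \left(-12\right)\right)\right) = - 5 \left(-2 - 12 \left(1 - 24\right)\right) = - 5 \left(-2 - -276\right) = - 5 \left(-2 + 276\right) = \left(-5\right) 274 = -1370$)
$a{\left(Z \right)} = -5 + Z^{2}$
$a^{2}{\left(X \right)} = \left(-5 + \left(-1370\right)^{2}\right)^{2} = \left(-5 + 1876900\right)^{2} = 1876895^{2} = 3522734841025$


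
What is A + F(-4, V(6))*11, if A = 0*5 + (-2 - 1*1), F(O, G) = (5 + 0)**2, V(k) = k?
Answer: 272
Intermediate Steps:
F(O, G) = 25 (F(O, G) = 5**2 = 25)
A = -3 (A = 0 + (-2 - 1) = 0 - 3 = -3)
A + F(-4, V(6))*11 = -3 + 25*11 = -3 + 275 = 272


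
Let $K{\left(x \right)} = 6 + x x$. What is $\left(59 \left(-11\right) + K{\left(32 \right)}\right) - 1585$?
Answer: $-1204$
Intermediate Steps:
$K{\left(x \right)} = 6 + x^{2}$
$\left(59 \left(-11\right) + K{\left(32 \right)}\right) - 1585 = \left(59 \left(-11\right) + \left(6 + 32^{2}\right)\right) - 1585 = \left(-649 + \left(6 + 1024\right)\right) - 1585 = \left(-649 + 1030\right) - 1585 = 381 - 1585 = -1204$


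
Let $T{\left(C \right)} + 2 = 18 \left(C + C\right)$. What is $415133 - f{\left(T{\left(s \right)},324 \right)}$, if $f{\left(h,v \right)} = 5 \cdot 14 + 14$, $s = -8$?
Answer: $415049$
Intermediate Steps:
$T{\left(C \right)} = -2 + 36 C$ ($T{\left(C \right)} = -2 + 18 \left(C + C\right) = -2 + 18 \cdot 2 C = -2 + 36 C$)
$f{\left(h,v \right)} = 84$ ($f{\left(h,v \right)} = 70 + 14 = 84$)
$415133 - f{\left(T{\left(s \right)},324 \right)} = 415133 - 84 = 415049$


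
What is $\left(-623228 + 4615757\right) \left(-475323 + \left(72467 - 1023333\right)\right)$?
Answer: $-5694100941981$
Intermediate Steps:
$\left(-623228 + 4615757\right) \left(-475323 + \left(72467 - 1023333\right)\right) = 3992529 \left(-475323 + \left(72467 - 1023333\right)\right) = 3992529 \left(-475323 - 950866\right) = 3992529 \left(-1426189\right) = -5694100941981$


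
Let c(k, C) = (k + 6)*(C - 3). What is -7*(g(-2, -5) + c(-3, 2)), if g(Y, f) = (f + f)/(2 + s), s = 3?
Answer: 35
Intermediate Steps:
c(k, C) = (-3 + C)*(6 + k) (c(k, C) = (6 + k)*(-3 + C) = (-3 + C)*(6 + k))
g(Y, f) = 2*f/5 (g(Y, f) = (f + f)/(2 + 3) = (2*f)/5 = (2*f)*(⅕) = 2*f/5)
-7*(g(-2, -5) + c(-3, 2)) = -7*((⅖)*(-5) + (-18 - 3*(-3) + 6*2 + 2*(-3))) = -7*(-2 + (-18 + 9 + 12 - 6)) = -7*(-2 - 3) = -7*(-5) = 35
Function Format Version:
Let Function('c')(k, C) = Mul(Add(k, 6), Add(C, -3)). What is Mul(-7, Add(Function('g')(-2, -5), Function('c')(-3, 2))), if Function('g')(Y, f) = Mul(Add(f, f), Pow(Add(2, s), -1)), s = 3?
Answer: 35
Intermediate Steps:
Function('c')(k, C) = Mul(Add(-3, C), Add(6, k)) (Function('c')(k, C) = Mul(Add(6, k), Add(-3, C)) = Mul(Add(-3, C), Add(6, k)))
Function('g')(Y, f) = Mul(Rational(2, 5), f) (Function('g')(Y, f) = Mul(Add(f, f), Pow(Add(2, 3), -1)) = Mul(Mul(2, f), Pow(5, -1)) = Mul(Mul(2, f), Rational(1, 5)) = Mul(Rational(2, 5), f))
Mul(-7, Add(Function('g')(-2, -5), Function('c')(-3, 2))) = Mul(-7, Add(Mul(Rational(2, 5), -5), Add(-18, Mul(-3, -3), Mul(6, 2), Mul(2, -3)))) = Mul(-7, Add(-2, Add(-18, 9, 12, -6))) = Mul(-7, Add(-2, -3)) = Mul(-7, -5) = 35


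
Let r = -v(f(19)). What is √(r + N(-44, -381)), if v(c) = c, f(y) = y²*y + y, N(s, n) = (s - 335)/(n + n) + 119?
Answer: I*√3924283998/762 ≈ 82.21*I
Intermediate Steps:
N(s, n) = 119 + (-335 + s)/(2*n) (N(s, n) = (-335 + s)/((2*n)) + 119 = (-335 + s)*(1/(2*n)) + 119 = (-335 + s)/(2*n) + 119 = 119 + (-335 + s)/(2*n))
f(y) = y + y³ (f(y) = y³ + y = y + y³)
r = -6878 (r = -(19 + 19³) = -(19 + 6859) = -1*6878 = -6878)
√(r + N(-44, -381)) = √(-6878 + (½)*(-335 - 44 + 238*(-381))/(-381)) = √(-6878 + (½)*(-1/381)*(-335 - 44 - 90678)) = √(-6878 + (½)*(-1/381)*(-91057)) = √(-6878 + 91057/762) = √(-5149979/762) = I*√3924283998/762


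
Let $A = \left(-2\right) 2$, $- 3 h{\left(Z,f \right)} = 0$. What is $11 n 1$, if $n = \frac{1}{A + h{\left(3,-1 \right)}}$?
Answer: $- \frac{11}{4} \approx -2.75$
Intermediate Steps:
$h{\left(Z,f \right)} = 0$ ($h{\left(Z,f \right)} = \left(- \frac{1}{3}\right) 0 = 0$)
$A = -4$
$n = - \frac{1}{4}$ ($n = \frac{1}{-4 + 0} = \frac{1}{-4} = - \frac{1}{4} \approx -0.25$)
$11 n 1 = 11 \left(- \frac{1}{4}\right) 1 = \left(- \frac{11}{4}\right) 1 = - \frac{11}{4}$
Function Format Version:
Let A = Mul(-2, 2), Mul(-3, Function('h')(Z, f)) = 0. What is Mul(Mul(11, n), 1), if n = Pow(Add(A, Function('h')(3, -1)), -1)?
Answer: Rational(-11, 4) ≈ -2.7500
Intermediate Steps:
Function('h')(Z, f) = 0 (Function('h')(Z, f) = Mul(Rational(-1, 3), 0) = 0)
A = -4
n = Rational(-1, 4) (n = Pow(Add(-4, 0), -1) = Pow(-4, -1) = Rational(-1, 4) ≈ -0.25000)
Mul(Mul(11, n), 1) = Mul(Mul(11, Rational(-1, 4)), 1) = Mul(Rational(-11, 4), 1) = Rational(-11, 4)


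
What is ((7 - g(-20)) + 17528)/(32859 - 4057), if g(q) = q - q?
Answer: 17535/28802 ≈ 0.60881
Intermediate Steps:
g(q) = 0
((7 - g(-20)) + 17528)/(32859 - 4057) = ((7 - 1*0) + 17528)/(32859 - 4057) = ((7 + 0) + 17528)/28802 = (7 + 17528)*(1/28802) = 17535*(1/28802) = 17535/28802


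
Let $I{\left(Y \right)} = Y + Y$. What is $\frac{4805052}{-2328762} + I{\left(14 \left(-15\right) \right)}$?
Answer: $- \frac{163814182}{388127} \approx -422.06$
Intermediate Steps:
$I{\left(Y \right)} = 2 Y$
$\frac{4805052}{-2328762} + I{\left(14 \left(-15\right) \right)} = \frac{4805052}{-2328762} + 2 \cdot 14 \left(-15\right) = 4805052 \left(- \frac{1}{2328762}\right) + 2 \left(-210\right) = - \frac{800842}{388127} - 420 = - \frac{163814182}{388127}$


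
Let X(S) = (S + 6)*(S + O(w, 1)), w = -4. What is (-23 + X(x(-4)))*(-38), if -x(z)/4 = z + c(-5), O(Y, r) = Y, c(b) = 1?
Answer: -4598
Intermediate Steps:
x(z) = -4 - 4*z (x(z) = -4*(z + 1) = -4*(1 + z) = -4 - 4*z)
X(S) = (-4 + S)*(6 + S) (X(S) = (S + 6)*(S - 4) = (6 + S)*(-4 + S) = (-4 + S)*(6 + S))
(-23 + X(x(-4)))*(-38) = (-23 + (-24 + (-4 - 4*(-4))² + 2*(-4 - 4*(-4))))*(-38) = (-23 + (-24 + (-4 + 16)² + 2*(-4 + 16)))*(-38) = (-23 + (-24 + 12² + 2*12))*(-38) = (-23 + (-24 + 144 + 24))*(-38) = (-23 + 144)*(-38) = 121*(-38) = -4598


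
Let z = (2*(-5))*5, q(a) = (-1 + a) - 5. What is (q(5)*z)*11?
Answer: 550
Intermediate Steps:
q(a) = -6 + a
z = -50 (z = -10*5 = -50)
(q(5)*z)*11 = ((-6 + 5)*(-50))*11 = -1*(-50)*11 = 50*11 = 550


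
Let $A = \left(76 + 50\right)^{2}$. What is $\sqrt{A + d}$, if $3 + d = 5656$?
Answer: $\sqrt{21529} \approx 146.73$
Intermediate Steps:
$d = 5653$ ($d = -3 + 5656 = 5653$)
$A = 15876$ ($A = 126^{2} = 15876$)
$\sqrt{A + d} = \sqrt{15876 + 5653} = \sqrt{21529}$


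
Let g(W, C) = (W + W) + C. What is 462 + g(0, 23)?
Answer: 485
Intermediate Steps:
g(W, C) = C + 2*W (g(W, C) = 2*W + C = C + 2*W)
462 + g(0, 23) = 462 + (23 + 2*0) = 462 + (23 + 0) = 462 + 23 = 485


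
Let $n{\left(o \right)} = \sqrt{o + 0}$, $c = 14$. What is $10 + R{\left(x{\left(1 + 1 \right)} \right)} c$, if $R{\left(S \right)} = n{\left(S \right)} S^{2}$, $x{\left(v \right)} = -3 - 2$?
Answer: $10 + 350 i \sqrt{5} \approx 10.0 + 782.62 i$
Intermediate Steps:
$x{\left(v \right)} = -5$ ($x{\left(v \right)} = -3 - 2 = -5$)
$n{\left(o \right)} = \sqrt{o}$
$R{\left(S \right)} = S^{\frac{5}{2}}$ ($R{\left(S \right)} = \sqrt{S} S^{2} = S^{\frac{5}{2}}$)
$10 + R{\left(x{\left(1 + 1 \right)} \right)} c = 10 + \left(-5\right)^{\frac{5}{2}} \cdot 14 = 10 + 25 i \sqrt{5} \cdot 14 = 10 + 350 i \sqrt{5}$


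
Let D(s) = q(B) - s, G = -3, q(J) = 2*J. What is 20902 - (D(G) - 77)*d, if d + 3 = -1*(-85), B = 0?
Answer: 26970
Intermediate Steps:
d = 82 (d = -3 - 1*(-85) = -3 + 85 = 82)
D(s) = -s (D(s) = 2*0 - s = 0 - s = -s)
20902 - (D(G) - 77)*d = 20902 - (-1*(-3) - 77)*82 = 20902 - (3 - 77)*82 = 20902 - (-74)*82 = 20902 - 1*(-6068) = 20902 + 6068 = 26970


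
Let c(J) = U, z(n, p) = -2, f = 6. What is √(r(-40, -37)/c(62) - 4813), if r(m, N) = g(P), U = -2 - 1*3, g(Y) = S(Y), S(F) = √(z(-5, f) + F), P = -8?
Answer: √(-120325 - 5*I*√10)/5 ≈ 0.0045582 - 69.376*I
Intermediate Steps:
S(F) = √(-2 + F)
g(Y) = √(-2 + Y)
U = -5 (U = -2 - 3 = -5)
r(m, N) = I*√10 (r(m, N) = √(-2 - 8) = √(-10) = I*√10)
c(J) = -5
√(r(-40, -37)/c(62) - 4813) = √((I*√10)/(-5) - 4813) = √((I*√10)*(-⅕) - 4813) = √(-I*√10/5 - 4813) = √(-4813 - I*√10/5)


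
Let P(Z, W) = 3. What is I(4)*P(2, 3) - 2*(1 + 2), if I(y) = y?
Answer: 6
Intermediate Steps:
I(4)*P(2, 3) - 2*(1 + 2) = 4*3 - 2*(1 + 2) = 12 - 2*3 = 12 - 6 = 6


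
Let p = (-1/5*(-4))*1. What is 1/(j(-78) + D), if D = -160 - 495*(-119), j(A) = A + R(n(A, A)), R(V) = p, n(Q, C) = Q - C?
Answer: 5/293339 ≈ 1.7045e-5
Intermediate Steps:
p = ⅘ (p = (-1*⅕*(-4))*1 = -⅕*(-4)*1 = (⅘)*1 = ⅘ ≈ 0.80000)
R(V) = ⅘
j(A) = ⅘ + A (j(A) = A + ⅘ = ⅘ + A)
D = 58745 (D = -160 + 58905 = 58745)
1/(j(-78) + D) = 1/((⅘ - 78) + 58745) = 1/(-386/5 + 58745) = 1/(293339/5) = 5/293339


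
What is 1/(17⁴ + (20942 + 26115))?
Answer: 1/130578 ≈ 7.6583e-6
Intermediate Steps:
1/(17⁴ + (20942 + 26115)) = 1/(83521 + 47057) = 1/130578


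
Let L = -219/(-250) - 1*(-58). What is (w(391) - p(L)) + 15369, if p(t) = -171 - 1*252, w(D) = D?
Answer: 16183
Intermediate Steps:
L = 14719/250 (L = -219*(-1/250) + 58 = 219/250 + 58 = 14719/250 ≈ 58.876)
p(t) = -423 (p(t) = -171 - 252 = -423)
(w(391) - p(L)) + 15369 = (391 - 1*(-423)) + 15369 = (391 + 423) + 15369 = 814 + 15369 = 16183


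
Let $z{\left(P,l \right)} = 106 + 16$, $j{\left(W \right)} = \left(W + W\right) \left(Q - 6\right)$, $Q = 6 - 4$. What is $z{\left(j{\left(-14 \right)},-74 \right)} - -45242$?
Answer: $45364$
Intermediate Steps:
$Q = 2$
$j{\left(W \right)} = - 8 W$ ($j{\left(W \right)} = \left(W + W\right) \left(2 - 6\right) = 2 W \left(-4\right) = - 8 W$)
$z{\left(P,l \right)} = 122$
$z{\left(j{\left(-14 \right)},-74 \right)} - -45242 = 122 - -45242 = 122 + 45242 = 45364$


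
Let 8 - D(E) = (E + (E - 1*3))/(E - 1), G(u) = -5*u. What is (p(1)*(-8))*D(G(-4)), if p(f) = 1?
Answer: -920/19 ≈ -48.421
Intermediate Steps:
D(E) = 8 - (-3 + 2*E)/(-1 + E) (D(E) = 8 - (E + (E - 1*3))/(E - 1) = 8 - (E + (E - 3))/(-1 + E) = 8 - (E + (-3 + E))/(-1 + E) = 8 - (-3 + 2*E)/(-1 + E))
(p(1)*(-8))*D(G(-4)) = (1*(-8))*((-5 + 6*(-5*(-4)))/(-1 - 5*(-4))) = -8*(-5 + 6*20)/(-1 + 20) = -8*(-5 + 120)/19 = -8*115/19 = -920/19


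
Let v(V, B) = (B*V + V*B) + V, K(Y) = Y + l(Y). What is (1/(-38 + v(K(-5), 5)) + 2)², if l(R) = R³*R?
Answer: 184009225/45995524 ≈ 4.0006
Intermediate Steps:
l(R) = R⁴
K(Y) = Y + Y⁴
v(V, B) = V + 2*B*V (v(V, B) = (B*V + B*V) + V = 2*B*V + V = V + 2*B*V)
(1/(-38 + v(K(-5), 5)) + 2)² = (1/(-38 + (-5 + (-5)⁴)*(1 + 2*5)) + 2)² = (1/(-38 + (-5 + 625)*(1 + 10)) + 2)² = (1/(-38 + 620*11) + 2)² = (1/(-38 + 6820) + 2)² = (1/6782 + 2)² = (13565/6782)² = 184009225/45995524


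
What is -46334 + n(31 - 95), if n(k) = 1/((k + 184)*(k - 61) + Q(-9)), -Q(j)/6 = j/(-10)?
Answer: -3476301023/75027 ≈ -46334.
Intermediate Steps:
Q(j) = 3*j/5 (Q(j) = -6*j/(-10) = -6*j*(-1)/10 = -(-3)*j/5 = 3*j/5)
n(k) = 1/(-27/5 + (-61 + k)*(184 + k)) (n(k) = 1/((k + 184)*(k - 61) + (3/5)*(-9)) = 1/((184 + k)*(-61 + k) - 27/5) = 1/((-61 + k)*(184 + k) - 27/5) = 1/(-27/5 + (-61 + k)*(184 + k)))
-46334 + n(31 - 95) = -46334 + 5/(-56147 + 5*(31 - 95)**2 + 615*(31 - 95)) = -46334 + 5/(-56147 + 5*(-64)**2 + 615*(-64)) = -46334 + 5/(-56147 + 5*4096 - 39360) = -46334 + 5/(-56147 + 20480 - 39360) = -46334 + 5/(-75027) = -46334 + 5*(-1/75027) = -46334 - 5/75027 = -3476301023/75027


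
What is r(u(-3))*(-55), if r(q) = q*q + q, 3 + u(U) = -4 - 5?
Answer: -7260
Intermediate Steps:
u(U) = -12 (u(U) = -3 + (-4 - 5) = -3 - 9 = -12)
r(q) = q + q² (r(q) = q² + q = q + q²)
r(u(-3))*(-55) = -12*(1 - 12)*(-55) = -12*(-11)*(-55) = 132*(-55) = -7260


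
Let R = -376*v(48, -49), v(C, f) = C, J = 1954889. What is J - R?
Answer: 1972937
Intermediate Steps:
R = -18048 (R = -376*48 = -18048)
J - R = 1954889 - 1*(-18048) = 1954889 + 18048 = 1972937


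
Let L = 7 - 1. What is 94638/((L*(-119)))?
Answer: -15773/119 ≈ -132.55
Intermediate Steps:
L = 6
94638/((L*(-119))) = 94638/((6*(-119))) = 94638/(-714) = 94638*(-1/714) = -15773/119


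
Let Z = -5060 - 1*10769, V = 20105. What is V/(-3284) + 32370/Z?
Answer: -424545125/51982436 ≈ -8.1671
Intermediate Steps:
Z = -15829 (Z = -5060 - 10769 = -15829)
V/(-3284) + 32370/Z = 20105/(-3284) + 32370/(-15829) = 20105*(-1/3284) + 32370*(-1/15829) = -20105/3284 - 32370/15829 = -424545125/51982436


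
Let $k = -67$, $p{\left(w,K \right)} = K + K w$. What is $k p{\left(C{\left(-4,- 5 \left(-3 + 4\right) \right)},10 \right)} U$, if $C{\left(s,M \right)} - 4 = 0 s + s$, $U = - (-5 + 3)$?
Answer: $-1340$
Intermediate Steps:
$U = 2$ ($U = \left(-1\right) \left(-2\right) = 2$)
$C{\left(s,M \right)} = 4 + s$ ($C{\left(s,M \right)} = 4 + \left(0 s + s\right) = 4 + \left(0 + s\right) = 4 + s$)
$k p{\left(C{\left(-4,- 5 \left(-3 + 4\right) \right)},10 \right)} U = - 67 \cdot 10 \left(1 + \left(4 - 4\right)\right) 2 = - 67 \cdot 10 \left(1 + 0\right) 2 = - 67 \cdot 10 \cdot 1 \cdot 2 = \left(-67\right) 10 \cdot 2 = \left(-670\right) 2 = -1340$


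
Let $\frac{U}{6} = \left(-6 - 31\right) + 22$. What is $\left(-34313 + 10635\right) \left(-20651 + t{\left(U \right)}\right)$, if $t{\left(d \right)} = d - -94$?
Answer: $488879666$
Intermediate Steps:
$U = -90$ ($U = 6 \left(\left(-6 - 31\right) + 22\right) = 6 \left(-37 + 22\right) = 6 \left(-15\right) = -90$)
$t{\left(d \right)} = 94 + d$ ($t{\left(d \right)} = d + 94 = 94 + d$)
$\left(-34313 + 10635\right) \left(-20651 + t{\left(U \right)}\right) = \left(-34313 + 10635\right) \left(-20651 + \left(94 - 90\right)\right) = - 23678 \left(-20651 + 4\right) = \left(-23678\right) \left(-20647\right) = 488879666$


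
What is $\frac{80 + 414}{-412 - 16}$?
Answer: $- \frac{247}{214} \approx -1.1542$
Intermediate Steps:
$\frac{80 + 414}{-412 - 16} = \frac{494}{-428} = 494 \left(- \frac{1}{428}\right) = - \frac{247}{214}$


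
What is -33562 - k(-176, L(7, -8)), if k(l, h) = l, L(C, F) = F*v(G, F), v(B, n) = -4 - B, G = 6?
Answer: -33386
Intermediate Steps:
L(C, F) = -10*F (L(C, F) = F*(-4 - 1*6) = F*(-4 - 6) = F*(-10) = -10*F)
-33562 - k(-176, L(7, -8)) = -33562 - 1*(-176) = -33562 + 176 = -33386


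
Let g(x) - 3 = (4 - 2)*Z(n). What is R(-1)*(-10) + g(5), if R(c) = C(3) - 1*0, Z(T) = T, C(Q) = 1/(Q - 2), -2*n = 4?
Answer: -11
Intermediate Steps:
n = -2 (n = -1/2*4 = -2)
C(Q) = 1/(-2 + Q)
g(x) = -1 (g(x) = 3 + (4 - 2)*(-2) = 3 + 2*(-2) = 3 - 4 = -1)
R(c) = 1 (R(c) = 1/(-2 + 3) - 1*0 = 1/1 + 0 = 1 + 0 = 1)
R(-1)*(-10) + g(5) = 1*(-10) - 1 = -10 - 1 = -11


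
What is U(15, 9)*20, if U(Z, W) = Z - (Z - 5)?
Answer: 100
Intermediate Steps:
U(Z, W) = 5 (U(Z, W) = Z - (-5 + Z) = Z + (5 - Z) = 5)
U(15, 9)*20 = 5*20 = 100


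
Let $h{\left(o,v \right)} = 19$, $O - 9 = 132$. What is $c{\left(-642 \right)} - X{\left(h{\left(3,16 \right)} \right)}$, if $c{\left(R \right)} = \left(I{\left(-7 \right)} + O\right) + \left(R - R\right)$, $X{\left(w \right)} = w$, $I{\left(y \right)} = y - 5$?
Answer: $110$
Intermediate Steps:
$O = 141$ ($O = 9 + 132 = 141$)
$I{\left(y \right)} = -5 + y$
$c{\left(R \right)} = 129$ ($c{\left(R \right)} = \left(\left(-5 - 7\right) + 141\right) + \left(R - R\right) = \left(-12 + 141\right) + 0 = 129 + 0 = 129$)
$c{\left(-642 \right)} - X{\left(h{\left(3,16 \right)} \right)} = 129 - 19 = 110$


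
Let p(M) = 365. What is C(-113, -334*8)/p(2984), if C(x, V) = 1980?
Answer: 396/73 ≈ 5.4247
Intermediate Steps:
C(-113, -334*8)/p(2984) = 1980/365 = 1980*(1/365) = 396/73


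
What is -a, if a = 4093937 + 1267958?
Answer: -5361895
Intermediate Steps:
a = 5361895
-a = -1*5361895 = -5361895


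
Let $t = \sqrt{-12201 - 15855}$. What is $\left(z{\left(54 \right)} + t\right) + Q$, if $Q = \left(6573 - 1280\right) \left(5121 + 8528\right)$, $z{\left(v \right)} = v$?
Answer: $72244211 + 2 i \sqrt{7014} \approx 7.2244 \cdot 10^{7} + 167.5 i$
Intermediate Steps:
$Q = 72244157$ ($Q = 5293 \cdot 13649 = 72244157$)
$t = 2 i \sqrt{7014}$ ($t = \sqrt{-28056} = 2 i \sqrt{7014} \approx 167.5 i$)
$\left(z{\left(54 \right)} + t\right) + Q = \left(54 + 2 i \sqrt{7014}\right) + 72244157 = 72244211 + 2 i \sqrt{7014}$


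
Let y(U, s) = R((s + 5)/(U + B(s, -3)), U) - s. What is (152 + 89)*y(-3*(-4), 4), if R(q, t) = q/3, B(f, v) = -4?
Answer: -6989/8 ≈ -873.63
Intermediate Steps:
R(q, t) = q/3 (R(q, t) = q*(1/3) = q/3)
y(U, s) = -s + (5 + s)/(3*(-4 + U)) (y(U, s) = ((s + 5)/(U - 4))/3 - s = ((5 + s)/(-4 + U))/3 - s = (5 + s)/(3*(-4 + U)) - s = -s + (5 + s)/(3*(-4 + U)))
(152 + 89)*y(-3*(-4), 4) = (152 + 89)*((5 + 4 - 3*4*(-4 - 3*(-4)))/(3*(-4 - 3*(-4)))) = 241*((5 + 4 - 3*4*(-4 + 12))/(3*(-4 + 12))) = 241*((1/3)*(5 + 4 - 3*4*8)/8) = 241*((1/3)*(1/8)*(5 + 4 - 96)) = 241*((1/3)*(1/8)*(-87)) = 241*(-29/8) = -6989/8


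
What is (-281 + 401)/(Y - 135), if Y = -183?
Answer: -20/53 ≈ -0.37736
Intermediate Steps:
(-281 + 401)/(Y - 135) = (-281 + 401)/(-183 - 135) = 120/(-318) = 120*(-1/318) = -20/53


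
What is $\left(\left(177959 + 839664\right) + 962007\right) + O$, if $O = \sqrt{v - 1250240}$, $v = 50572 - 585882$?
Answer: $1979630 + 5 i \sqrt{71422} \approx 1.9796 \cdot 10^{6} + 1336.2 i$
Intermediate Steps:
$v = -535310$
$O = 5 i \sqrt{71422}$ ($O = \sqrt{-535310 - 1250240} = \sqrt{-1785550} = 5 i \sqrt{71422} \approx 1336.2 i$)
$\left(\left(177959 + 839664\right) + 962007\right) + O = \left(\left(177959 + 839664\right) + 962007\right) + 5 i \sqrt{71422} = \left(1017623 + 962007\right) + 5 i \sqrt{71422} = 1979630 + 5 i \sqrt{71422}$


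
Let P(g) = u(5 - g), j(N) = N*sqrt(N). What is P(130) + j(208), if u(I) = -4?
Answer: -4 + 832*sqrt(13) ≈ 2995.8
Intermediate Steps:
j(N) = N**(3/2)
P(g) = -4
P(130) + j(208) = -4 + 208**(3/2) = -4 + 832*sqrt(13)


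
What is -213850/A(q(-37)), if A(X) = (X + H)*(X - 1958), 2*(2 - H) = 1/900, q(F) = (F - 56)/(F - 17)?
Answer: 329940000/11232947 ≈ 29.373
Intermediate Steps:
q(F) = (-56 + F)/(-17 + F)
H = 3599/1800 (H = 2 - ½/900 = 2 - ½*1/900 = 2 - 1/1800 = 3599/1800 ≈ 1.9994)
A(X) = (-1958 + X)*(3599/1800 + X) (A(X) = (X + 3599/1800)*(X - 1958) = (3599/1800 + X)*(-1958 + X) = (-1958 + X)*(3599/1800 + X))
-213850/A(q(-37)) = -213850/(-3523421/900 + ((-56 - 37)/(-17 - 37))² - 3520801*(-56 - 37)/(1800*(-17 - 37))) = -213850/(-3523421/900 + (-93/(-54))² - 3520801*(-93)/(1800*(-54))) = -213850/(-3523421/900 + (-1/54*(-93))² - (-3520801)*(-93)/97200) = -213850/(-3523421/900 + (31/18)² - 3520801/1800*31/18) = -213850/(-3523421/900 + 961/324 - 109144831/32400) = -213850/(-78630629/10800) = -213850*(-10800/78630629) = 329940000/11232947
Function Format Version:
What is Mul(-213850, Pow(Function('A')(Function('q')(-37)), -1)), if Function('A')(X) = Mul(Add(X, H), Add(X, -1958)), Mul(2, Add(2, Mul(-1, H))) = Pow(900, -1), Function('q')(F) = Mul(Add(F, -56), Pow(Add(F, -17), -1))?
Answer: Rational(329940000, 11232947) ≈ 29.373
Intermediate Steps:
Function('q')(F) = Mul(Pow(Add(-17, F), -1), Add(-56, F)) (Function('q')(F) = Mul(Add(-56, F), Pow(Add(-17, F), -1)) = Mul(Pow(Add(-17, F), -1), Add(-56, F)))
H = Rational(3599, 1800) (H = Add(2, Mul(Rational(-1, 2), Pow(900, -1))) = Add(2, Mul(Rational(-1, 2), Rational(1, 900))) = Add(2, Rational(-1, 1800)) = Rational(3599, 1800) ≈ 1.9994)
Function('A')(X) = Mul(Add(-1958, X), Add(Rational(3599, 1800), X)) (Function('A')(X) = Mul(Add(X, Rational(3599, 1800)), Add(X, -1958)) = Mul(Add(Rational(3599, 1800), X), Add(-1958, X)) = Mul(Add(-1958, X), Add(Rational(3599, 1800), X)))
Mul(-213850, Pow(Function('A')(Function('q')(-37)), -1)) = Mul(-213850, Pow(Add(Rational(-3523421, 900), Pow(Mul(Pow(Add(-17, -37), -1), Add(-56, -37)), 2), Mul(Rational(-3520801, 1800), Mul(Pow(Add(-17, -37), -1), Add(-56, -37)))), -1)) = Mul(-213850, Pow(Add(Rational(-3523421, 900), Pow(Mul(Pow(-54, -1), -93), 2), Mul(Rational(-3520801, 1800), Mul(Pow(-54, -1), -93))), -1)) = Mul(-213850, Pow(Add(Rational(-3523421, 900), Pow(Mul(Rational(-1, 54), -93), 2), Mul(Rational(-3520801, 1800), Mul(Rational(-1, 54), -93))), -1)) = Mul(-213850, Pow(Add(Rational(-3523421, 900), Pow(Rational(31, 18), 2), Mul(Rational(-3520801, 1800), Rational(31, 18))), -1)) = Mul(-213850, Pow(Add(Rational(-3523421, 900), Rational(961, 324), Rational(-109144831, 32400)), -1)) = Mul(-213850, Pow(Rational(-78630629, 10800), -1)) = Mul(-213850, Rational(-10800, 78630629)) = Rational(329940000, 11232947)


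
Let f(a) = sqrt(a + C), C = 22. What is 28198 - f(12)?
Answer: 28198 - sqrt(34) ≈ 28192.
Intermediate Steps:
f(a) = sqrt(22 + a) (f(a) = sqrt(a + 22) = sqrt(22 + a))
28198 - f(12) = 28198 - sqrt(22 + 12) = 28198 - sqrt(34)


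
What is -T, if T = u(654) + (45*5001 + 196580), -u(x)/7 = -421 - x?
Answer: -429150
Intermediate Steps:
u(x) = 2947 + 7*x (u(x) = -7*(-421 - x) = 2947 + 7*x)
T = 429150 (T = (2947 + 7*654) + (45*5001 + 196580) = (2947 + 4578) + (225045 + 196580) = 7525 + 421625 = 429150)
-T = -1*429150 = -429150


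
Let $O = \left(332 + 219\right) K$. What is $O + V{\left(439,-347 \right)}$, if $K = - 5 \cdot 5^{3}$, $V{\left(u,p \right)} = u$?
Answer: $-343936$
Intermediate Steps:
$K = -625$ ($K = \left(-5\right) 125 = -625$)
$O = -344375$ ($O = \left(332 + 219\right) \left(-625\right) = 551 \left(-625\right) = -344375$)
$O + V{\left(439,-347 \right)} = -344375 + 439 = -343936$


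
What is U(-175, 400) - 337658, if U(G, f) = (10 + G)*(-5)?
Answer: -336833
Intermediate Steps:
U(G, f) = -50 - 5*G
U(-175, 400) - 337658 = (-50 - 5*(-175)) - 337658 = (-50 + 875) - 337658 = 825 - 337658 = -336833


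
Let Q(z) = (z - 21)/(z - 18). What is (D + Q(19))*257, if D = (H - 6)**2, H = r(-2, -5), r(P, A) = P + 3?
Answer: 5911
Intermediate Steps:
r(P, A) = 3 + P
H = 1 (H = 3 - 2 = 1)
Q(z) = (-21 + z)/(-18 + z)
D = 25 (D = (1 - 6)**2 = (-5)**2 = 25)
(D + Q(19))*257 = (25 + (-21 + 19)/(-18 + 19))*257 = (25 - 2/1)*257 = (25 + 1*(-2))*257 = (25 - 2)*257 = 23*257 = 5911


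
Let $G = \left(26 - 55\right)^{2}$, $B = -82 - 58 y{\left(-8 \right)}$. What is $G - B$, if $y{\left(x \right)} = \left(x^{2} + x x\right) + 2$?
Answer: $8463$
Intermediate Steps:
$y{\left(x \right)} = 2 + 2 x^{2}$ ($y{\left(x \right)} = \left(x^{2} + x^{2}\right) + 2 = 2 x^{2} + 2 = 2 + 2 x^{2}$)
$B = -7622$ ($B = -82 - 58 \left(2 + 2 \left(-8\right)^{2}\right) = -82 - 58 \left(2 + 2 \cdot 64\right) = -82 - 58 \left(2 + 128\right) = -82 - 7540 = -7622$)
$G = 841$ ($G = \left(-29\right)^{2} = 841$)
$G - B = 841 - -7622 = 841 + 7622 = 8463$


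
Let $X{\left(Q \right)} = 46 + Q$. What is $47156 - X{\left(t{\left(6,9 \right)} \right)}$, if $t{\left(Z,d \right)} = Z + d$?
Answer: $47095$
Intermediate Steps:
$47156 - X{\left(t{\left(6,9 \right)} \right)} = 47156 - \left(46 + \left(6 + 9\right)\right) = 47156 - \left(46 + 15\right) = 47156 - 61 = 47095$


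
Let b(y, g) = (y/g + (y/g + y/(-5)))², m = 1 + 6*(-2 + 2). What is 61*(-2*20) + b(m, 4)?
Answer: -243991/100 ≈ -2439.9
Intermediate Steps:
m = 1 (m = 1 + 6*0 = 1 + 0 = 1)
b(y, g) = (-y/5 + 2*y/g)² (b(y, g) = (y/g + (y/g + y*(-⅕)))² = (y/g + (y/g - y/5))² = (y/g + (-y/5 + y/g))² = (-y/5 + 2*y/g)²)
61*(-2*20) + b(m, 4) = 61*(-2*20) + (1/25)*1²*(-10 + 4)²/4² = 61*(-40) + (1/25)*(1/16)*1*(-6)² = -2440 + (1/25)*(1/16)*1*36 = -2440 + 9/100 = -243991/100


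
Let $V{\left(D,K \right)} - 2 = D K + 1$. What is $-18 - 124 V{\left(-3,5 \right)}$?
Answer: $1470$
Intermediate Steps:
$V{\left(D,K \right)} = 3 + D K$ ($V{\left(D,K \right)} = 2 + \left(D K + 1\right) = 2 + \left(1 + D K\right) = 3 + D K$)
$-18 - 124 V{\left(-3,5 \right)} = -18 - 124 \left(3 - 15\right) = -18 - -1488 = -18 + 1488 = 1470$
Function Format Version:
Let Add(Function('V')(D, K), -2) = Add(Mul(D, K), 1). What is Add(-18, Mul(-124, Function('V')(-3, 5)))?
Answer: 1470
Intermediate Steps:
Function('V')(D, K) = Add(3, Mul(D, K)) (Function('V')(D, K) = Add(2, Add(Mul(D, K), 1)) = Add(2, Add(1, Mul(D, K))) = Add(3, Mul(D, K)))
Add(-18, Mul(-124, Function('V')(-3, 5))) = Add(-18, Mul(-124, Add(3, Mul(-3, 5)))) = Add(-18, Mul(-124, Add(3, -15))) = Add(-18, Mul(-124, -12)) = Add(-18, 1488) = 1470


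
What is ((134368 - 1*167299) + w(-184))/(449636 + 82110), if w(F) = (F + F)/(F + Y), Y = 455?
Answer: -8924669/144103166 ≈ -0.061933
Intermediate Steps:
w(F) = 2*F/(455 + F) (w(F) = (F + F)/(F + 455) = (2*F)/(455 + F) = 2*F/(455 + F))
((134368 - 1*167299) + w(-184))/(449636 + 82110) = ((134368 - 1*167299) + 2*(-184)/(455 - 184))/(449636 + 82110) = ((134368 - 167299) + 2*(-184)/271)/531746 = (-32931 + 2*(-184)*(1/271))*(1/531746) = (-32931 - 368/271)*(1/531746) = -8924669/271*1/531746 = -8924669/144103166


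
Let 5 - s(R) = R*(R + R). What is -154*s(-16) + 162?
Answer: 78240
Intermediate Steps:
s(R) = 5 - 2*R**2 (s(R) = 5 - R*(R + R) = 5 - R*2*R = 5 - 2*R**2)
-154*s(-16) + 162 = -154*(5 - 2*(-16)**2) + 162 = -154*(5 - 2*256) + 162 = -154*(5 - 512) + 162 = -154*(-507) + 162 = 78078 + 162 = 78240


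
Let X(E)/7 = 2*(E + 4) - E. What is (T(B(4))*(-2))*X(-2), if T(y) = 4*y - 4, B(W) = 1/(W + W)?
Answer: 294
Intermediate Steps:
B(W) = 1/(2*W)
X(E) = 56 + 7*E (X(E) = 7*(2*(E + 4) - E) = 7*(2*(4 + E) - E) = 7*((8 + 2*E) - E) = 7*(8 + E) = 56 + 7*E)
T(y) = -4 + 4*y
(T(B(4))*(-2))*X(-2) = ((-4 + 4*((1/2)/4))*(-2))*(56 + 7*(-2)) = ((-4 + 4*((1/2)*(1/4)))*(-2))*(56 - 14) = ((-4 + 4*(1/8))*(-2))*42 = ((-4 + 1/2)*(-2))*42 = -7/2*(-2)*42 = 7*42 = 294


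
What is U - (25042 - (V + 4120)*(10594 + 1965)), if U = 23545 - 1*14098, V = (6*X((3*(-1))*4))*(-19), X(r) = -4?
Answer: 57454389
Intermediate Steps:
V = 456 (V = (6*(-4))*(-19) = -24*(-19) = 456)
U = 9447 (U = 23545 - 14098 = 9447)
U - (25042 - (V + 4120)*(10594 + 1965)) = 9447 - (25042 - (456 + 4120)*(10594 + 1965)) = 9447 - (25042 - 4576*12559) = 9447 - (25042 - 1*57469984) = 9447 - (25042 - 57469984) = 9447 - 1*(-57444942) = 9447 + 57444942 = 57454389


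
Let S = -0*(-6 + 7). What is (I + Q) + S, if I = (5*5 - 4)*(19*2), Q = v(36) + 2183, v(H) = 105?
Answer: 3086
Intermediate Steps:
Q = 2288 (Q = 105 + 2183 = 2288)
I = 798 (I = (25 - 4)*38 = 21*38 = 798)
S = 0 (S = -0 = -196*0 = 0)
(I + Q) + S = (798 + 2288) + 0 = 3086 + 0 = 3086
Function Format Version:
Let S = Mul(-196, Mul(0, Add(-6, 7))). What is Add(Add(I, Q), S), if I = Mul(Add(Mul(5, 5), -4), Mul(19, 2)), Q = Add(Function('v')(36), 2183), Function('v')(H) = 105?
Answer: 3086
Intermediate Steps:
Q = 2288 (Q = Add(105, 2183) = 2288)
I = 798 (I = Mul(Add(25, -4), 38) = Mul(21, 38) = 798)
S = 0 (S = Mul(-196, Mul(0, 1)) = Mul(-196, 0) = 0)
Add(Add(I, Q), S) = Add(Add(798, 2288), 0) = Add(3086, 0) = 3086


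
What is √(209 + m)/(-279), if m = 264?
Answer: -√473/279 ≈ -0.077952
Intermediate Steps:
√(209 + m)/(-279) = √(209 + 264)/(-279) = √473*(-1/279) = -√473/279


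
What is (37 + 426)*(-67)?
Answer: -31021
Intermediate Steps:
(37 + 426)*(-67) = 463*(-67) = -31021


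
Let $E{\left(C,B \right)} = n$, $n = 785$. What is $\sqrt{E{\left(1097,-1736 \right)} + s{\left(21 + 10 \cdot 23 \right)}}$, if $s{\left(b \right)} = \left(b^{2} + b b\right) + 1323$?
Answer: $\sqrt{128110} \approx 357.92$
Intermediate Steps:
$E{\left(C,B \right)} = 785$
$s{\left(b \right)} = 1323 + 2 b^{2}$ ($s{\left(b \right)} = \left(b^{2} + b^{2}\right) + 1323 = 2 b^{2} + 1323 = 1323 + 2 b^{2}$)
$\sqrt{E{\left(1097,-1736 \right)} + s{\left(21 + 10 \cdot 23 \right)}} = \sqrt{785 + \left(1323 + 2 \left(21 + 10 \cdot 23\right)^{2}\right)} = \sqrt{785 + \left(1323 + 2 \left(21 + 230\right)^{2}\right)} = \sqrt{785 + \left(1323 + 2 \cdot 251^{2}\right)} = \sqrt{785 + \left(1323 + 2 \cdot 63001\right)} = \sqrt{785 + \left(1323 + 126002\right)} = \sqrt{785 + 127325} = \sqrt{128110}$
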